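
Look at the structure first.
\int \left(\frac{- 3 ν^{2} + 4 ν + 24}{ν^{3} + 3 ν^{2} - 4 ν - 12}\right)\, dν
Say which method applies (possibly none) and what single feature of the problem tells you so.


Method: partial fractions — once ν^{3} + 3 ν^{2} - 4 ν - 12 is factored, each root contributes a simple-fraction term; integrate them one at a time.


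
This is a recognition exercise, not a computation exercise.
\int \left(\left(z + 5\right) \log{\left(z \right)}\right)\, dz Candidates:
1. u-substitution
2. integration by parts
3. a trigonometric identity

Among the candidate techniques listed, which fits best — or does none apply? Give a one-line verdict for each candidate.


Verdict: integration by parts — choose u = \log{\left(z \right)}: one derivative turns the logarithm algebraic, and the remaining factor z + 5 integrates term by term under the power rule.
- u-substitution — no subexpression of the integrand pairs with its own derivative as a factor — individual terms may offer their own substitutions, but any change of variable covering the whole integral would have to be constructed from outside the expression.
- integration by parts — yes — fits the structure here.
- a trigonometric identity — there is no trigonometric structure at all — the integrand carries no sine or cosine to rewrite.


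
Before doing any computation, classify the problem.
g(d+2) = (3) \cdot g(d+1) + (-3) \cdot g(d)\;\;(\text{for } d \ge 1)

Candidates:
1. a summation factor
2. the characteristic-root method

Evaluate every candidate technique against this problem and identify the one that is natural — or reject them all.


Diagnosis: the characteristic-root method — linear, homogeneous, constant coefficients: solutions of the form r^d exist — find the roots of the characteristic polynomial.
- a summation factor: a summation factor telescopes one-step recursions; this one carries higher-order memory.
- the characteristic-root method: yes — fits the structure here.


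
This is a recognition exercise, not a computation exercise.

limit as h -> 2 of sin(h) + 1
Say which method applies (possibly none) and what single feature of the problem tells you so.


Best approach: no special technique — no vanishing denominator and no indeterminate clash at the point — evaluation is immediate.


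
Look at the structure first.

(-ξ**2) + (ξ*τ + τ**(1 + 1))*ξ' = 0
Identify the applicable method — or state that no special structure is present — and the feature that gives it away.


Diagnosis: the homogeneous substitution — the slope's numerator and denominator share total degree; set v = ξ/τ and the equation drops to separable form. With the right rearrangement (exchanging the roles of the variables where needed), this also fits a Bernoulli template; the homogeneous substitution reads the structure directly.


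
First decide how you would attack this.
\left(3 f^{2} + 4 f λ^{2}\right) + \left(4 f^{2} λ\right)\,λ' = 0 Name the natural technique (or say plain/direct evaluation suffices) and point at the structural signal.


Verdict: the exact-equation method — equality of cross partials is the green light — assemble the potential function term by term.


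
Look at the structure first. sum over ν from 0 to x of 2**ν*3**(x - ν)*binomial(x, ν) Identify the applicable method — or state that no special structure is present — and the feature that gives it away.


Verdict: the binomial theorem — the summand is term ν of a binomial expansion in 2 and 3; the whole sum is a single power.


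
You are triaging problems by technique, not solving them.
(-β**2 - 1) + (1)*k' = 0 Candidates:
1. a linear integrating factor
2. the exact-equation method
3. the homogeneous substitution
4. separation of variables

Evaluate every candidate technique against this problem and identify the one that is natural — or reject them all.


Method: no special technique — the slope is a pure function of β; integrate both sides and be done.
- a linear integrating factor — the linear template holds only trivially here (the unknown is absent, so the coefficient is zero) — the method is not the natural label.
- the exact-equation method: no dependence on the unknown anywhere: exactness is a label without content here.
- the homogeneous substitution — the slope does not depend on the ratio of the variables alone.
- separation of variables — separation is only trivially available — with the unknown absent from the slope this is a direct integration, not a separation problem.


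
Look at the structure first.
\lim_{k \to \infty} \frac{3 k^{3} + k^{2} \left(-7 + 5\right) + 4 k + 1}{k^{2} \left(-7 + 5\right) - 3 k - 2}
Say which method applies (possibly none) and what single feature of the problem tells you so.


Verdict: dominant-term comparison — growth-rate triage: the leading powers of k decide the limit, everything else is noise. Differentiating the expression as a single quotient would eventually settle it as well; matching dominant growth settles it immediately.


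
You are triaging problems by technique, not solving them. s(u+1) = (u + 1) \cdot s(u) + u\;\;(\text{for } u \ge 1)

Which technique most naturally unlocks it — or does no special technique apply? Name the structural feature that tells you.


Verdict: a summation factor — the coefficient u + 1 drifts with the index, so no fixed root exists; normalizing by the cumulative product telescopes it.


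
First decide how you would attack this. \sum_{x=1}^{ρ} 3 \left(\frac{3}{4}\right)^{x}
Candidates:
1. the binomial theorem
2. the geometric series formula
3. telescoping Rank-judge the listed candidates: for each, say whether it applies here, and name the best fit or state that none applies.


Technique: the geometric series formula — each summand is the previous one scaled by \frac{3}{4}; that constant multiplier is itself the geometric structure.
- the binomial theorem — no binomial coefficients pair up with complementary powers here.
- the geometric series formula — applies; the problem has the shape this method handles.
- telescoping: as presented, consecutive terms share no shifted copy to cancel against — no rewrite is on display to change that.


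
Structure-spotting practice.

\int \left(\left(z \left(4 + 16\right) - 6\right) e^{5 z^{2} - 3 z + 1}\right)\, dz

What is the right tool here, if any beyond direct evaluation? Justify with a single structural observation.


Method: u-substitution — collected, the integrand has one factor that is, up to a constant, the derivative of an inner expression the rest depends on — substitute for that inner expression.


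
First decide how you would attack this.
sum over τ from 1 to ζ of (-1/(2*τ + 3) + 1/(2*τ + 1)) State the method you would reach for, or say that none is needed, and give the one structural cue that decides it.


Verdict: telescoping — consecutive terms evaluate one function at adjacent indices (1/(2*τ + 1) is its current value): one term's tail is the next term's head, so the chain collapses.


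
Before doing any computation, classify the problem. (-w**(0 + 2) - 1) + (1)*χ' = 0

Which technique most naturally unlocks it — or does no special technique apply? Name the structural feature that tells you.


Method: no special technique — the slope is a function of w alone, so integrate both sides directly.


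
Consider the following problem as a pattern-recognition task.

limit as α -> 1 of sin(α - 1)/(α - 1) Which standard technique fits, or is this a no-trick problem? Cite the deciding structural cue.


Method: l'Hôpital's rule (0/0) — plug in 1: top and bottom both hit zero, so differentiate each and retry. A local series expansion at the point resolves it as well; the rule is the packaged version of that step.


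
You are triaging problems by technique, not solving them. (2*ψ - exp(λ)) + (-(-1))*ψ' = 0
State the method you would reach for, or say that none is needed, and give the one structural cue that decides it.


Technique: a linear integrating factor — the unknown enters only to the first power against a nonzero forcing term — the integrating-factor template applies directly.


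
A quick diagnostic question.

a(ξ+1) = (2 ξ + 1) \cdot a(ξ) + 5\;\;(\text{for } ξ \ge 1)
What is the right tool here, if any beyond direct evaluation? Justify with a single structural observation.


Technique: a summation factor — an index-dependent multiplier 2 ξ + 1 rules out characteristic roots; a summation factor converts it to a pure difference.


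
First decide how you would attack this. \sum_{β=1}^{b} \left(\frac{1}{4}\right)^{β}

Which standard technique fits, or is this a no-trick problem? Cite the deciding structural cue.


Method: the geometric series formula — each summand is the previous one scaled by \frac{1}{4}; that constant multiplier is itself the geometric structure.


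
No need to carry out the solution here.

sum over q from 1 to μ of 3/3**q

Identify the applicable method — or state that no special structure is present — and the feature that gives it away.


Best approach: the geometric series formula — consecutive terms stand in a fixed index-free ratio — the geometric sum formula closes it.


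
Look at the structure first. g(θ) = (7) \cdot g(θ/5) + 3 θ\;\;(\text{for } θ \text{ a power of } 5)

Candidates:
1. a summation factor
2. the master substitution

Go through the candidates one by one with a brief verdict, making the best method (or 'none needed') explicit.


Method: the master substitution — treat m = log base 5 of θ as the new clock: one recursion step advances m by one while θ scales by 5.
- a summation factor: the recursion divides its index rather than shifting it — there is no previous-term chain for a summation factor to telescope.
- the master substitution — applies; the problem has the shape this method handles.


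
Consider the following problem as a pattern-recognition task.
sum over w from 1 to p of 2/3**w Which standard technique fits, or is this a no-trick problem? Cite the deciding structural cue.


Method: the geometric series formula — consecutive terms stand in a fixed index-free ratio — the geometric sum formula closes it.


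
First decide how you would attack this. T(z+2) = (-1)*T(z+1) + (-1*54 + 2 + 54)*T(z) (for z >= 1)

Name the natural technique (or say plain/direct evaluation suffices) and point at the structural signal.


Best approach: the characteristic-root method — every coefficient is a fixed number and the forcing is zero — substitute r^z and read off the root equation.


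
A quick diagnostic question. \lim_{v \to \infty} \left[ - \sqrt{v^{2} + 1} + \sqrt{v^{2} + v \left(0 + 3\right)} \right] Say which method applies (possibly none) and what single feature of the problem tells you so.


Technique: conjugate multiplication — neither \sqrt{v^{2} + v \left(0 + 3\right)} nor \sqrt{v^{2} + 1} converges alone, so rewrite their difference as a conjugate-rationalized quotient first.


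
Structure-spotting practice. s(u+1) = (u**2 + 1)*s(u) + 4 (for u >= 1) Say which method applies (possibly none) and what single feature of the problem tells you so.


Technique: a summation factor — an index-dependent multiplier u**2 + 1 rules out characteristic roots; a summation factor converts it to a pure difference.


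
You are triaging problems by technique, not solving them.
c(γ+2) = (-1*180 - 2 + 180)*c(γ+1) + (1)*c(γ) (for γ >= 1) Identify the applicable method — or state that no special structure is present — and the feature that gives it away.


Technique: the characteristic-root method — no index-dependence in the weights and nothing inhomogeneous: classic characteristic-equation setup.


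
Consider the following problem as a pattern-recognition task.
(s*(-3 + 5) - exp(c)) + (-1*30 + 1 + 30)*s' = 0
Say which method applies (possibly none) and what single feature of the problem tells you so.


Technique: a linear integrating factor — linear in the unknown with genuine forcing: multiply through by the exponential of the integrated coefficient and the left side closes into one derivative.


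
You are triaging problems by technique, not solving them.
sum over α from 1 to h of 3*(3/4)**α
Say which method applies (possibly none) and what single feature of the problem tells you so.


Diagnosis: the geometric series formula — the ratio of consecutive terms is the constant 3/4, independent of the index — a geometric sum.


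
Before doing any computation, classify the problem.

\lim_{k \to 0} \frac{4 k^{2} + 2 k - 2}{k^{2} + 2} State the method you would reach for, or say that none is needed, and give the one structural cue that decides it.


Technique: no special technique — the expression is continuous at 0 — substitute and evaluate; no indeterminate form appears.


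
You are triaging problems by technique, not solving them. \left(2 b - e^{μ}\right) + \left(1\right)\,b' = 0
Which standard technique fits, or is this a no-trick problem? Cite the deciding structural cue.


Technique: a linear integrating factor — linear in the unknown with genuine forcing: multiply through by the exponential of the integrated coefficient and the left side closes into one derivative.


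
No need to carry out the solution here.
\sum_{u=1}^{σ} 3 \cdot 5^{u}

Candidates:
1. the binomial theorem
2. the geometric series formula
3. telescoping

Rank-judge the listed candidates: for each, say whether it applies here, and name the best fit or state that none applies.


Best approach: the geometric series formula — consecutive terms stand in a fixed index-free ratio — the geometric sum formula closes it.
- the binomial theorem — there is no sum-raised-to-a-power identity hiding in these terms.
- the geometric series formula — yes, a natural case for it.
- telescoping: computed from the summand as displayed, the partial sums build up without the pairwise collapse telescoping exploits.


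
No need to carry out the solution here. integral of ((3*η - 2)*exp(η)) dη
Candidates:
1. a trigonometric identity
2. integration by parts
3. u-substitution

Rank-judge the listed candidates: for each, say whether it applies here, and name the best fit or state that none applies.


Technique: integration by parts — a polynomial factor 3*η - 2 multiplies exp(η); differentiating 3*η - 2 lowers its degree while exp(η) integrates cleanly, so parts wins.
- a trigonometric identity: there is no trigonometric structure at all — the integrand carries no sine or cosine to rewrite.
- integration by parts: applicable, and directly so.
- u-substitution — no subexpression of the integrand serves as a whole-integral substitution inner — individual terms may offer their own, but none carries its derivative as a factor of the full integrand; a working change of variable would have to be constructed from outside the expression.


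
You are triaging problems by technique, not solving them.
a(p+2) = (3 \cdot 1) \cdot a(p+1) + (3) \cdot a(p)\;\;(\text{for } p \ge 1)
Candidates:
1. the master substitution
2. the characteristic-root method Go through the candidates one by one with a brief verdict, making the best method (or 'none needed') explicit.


Best approach: the characteristic-root method — every coefficient is a fixed number and the forcing is zero — substitute r^p and read off the root equation.
- the master substitution — this is shift-type recursion, outside the divide-and-conquer template.
- the characteristic-root method — yes, a natural case for it.


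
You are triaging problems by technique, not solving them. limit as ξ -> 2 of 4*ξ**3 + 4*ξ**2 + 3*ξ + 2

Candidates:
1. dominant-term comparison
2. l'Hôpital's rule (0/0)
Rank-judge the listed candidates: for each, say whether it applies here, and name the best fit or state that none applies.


Technique: no special technique — nothing blocks direct substitution at 2: plug in and finish.
- dominant-term comparison — this is not a rational comparison of growth rates at infinity.
- l'Hôpital's rule (0/0): substituting the point gives a finite value outright — there is no indeterminate clash to repair.


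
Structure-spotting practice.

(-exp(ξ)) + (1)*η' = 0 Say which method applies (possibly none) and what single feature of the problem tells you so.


Verdict: no special technique — the slope is a function of ξ alone, so integrate both sides directly.


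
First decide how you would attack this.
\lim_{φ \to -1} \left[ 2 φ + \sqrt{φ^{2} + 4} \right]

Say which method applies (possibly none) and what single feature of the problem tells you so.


Diagnosis: no special technique — no zero denominators, no indeterminate clash at -1 — substitute and read off the value.


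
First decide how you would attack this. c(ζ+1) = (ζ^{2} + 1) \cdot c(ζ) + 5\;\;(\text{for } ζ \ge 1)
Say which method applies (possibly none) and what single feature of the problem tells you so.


Diagnosis: a summation factor — normalize by the running product of ζ^{2} + 1: the left side becomes a difference, and differences sum.


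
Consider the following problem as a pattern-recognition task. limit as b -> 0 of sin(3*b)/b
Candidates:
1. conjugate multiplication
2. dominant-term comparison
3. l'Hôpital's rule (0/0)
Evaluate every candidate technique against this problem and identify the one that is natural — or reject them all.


Verdict: l'Hôpital's rule (0/0) — both numerator and denominator vanish at 0: the genuine 0/0 indeterminate that l'Hôpital exists for. A first-order expansion at the point is an equally standard path; the rule packages it.
- conjugate multiplication — multiplying by a conjugate would not remove any indeterminacy here.
- dominant-term comparison: no dominant power emerges to decide the limit by degree comparison.
- l'Hôpital's rule (0/0) — applicable, and directly so.


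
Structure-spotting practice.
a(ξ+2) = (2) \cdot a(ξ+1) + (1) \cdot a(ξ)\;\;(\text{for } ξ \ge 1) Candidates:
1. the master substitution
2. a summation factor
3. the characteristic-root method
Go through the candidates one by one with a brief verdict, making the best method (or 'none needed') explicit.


Best approach: the characteristic-root method — linear, homogeneous, constant coefficients: solutions of the form r^ξ exist — find the roots of the characteristic polynomial.
- the master substitution: the recursive argument is a shift of the index, not a fixed fraction of it.
- a summation factor: the recurrence reaches back more than one step, outside the first-order family a summation factor normalizes.
- the characteristic-root method: yes — fits the structure here.


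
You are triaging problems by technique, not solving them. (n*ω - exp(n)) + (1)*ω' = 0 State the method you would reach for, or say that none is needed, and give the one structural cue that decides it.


Verdict: a linear integrating factor — first power of ω, nonzero forcing: the integrating-factor recipe applies verbatim with p = n.


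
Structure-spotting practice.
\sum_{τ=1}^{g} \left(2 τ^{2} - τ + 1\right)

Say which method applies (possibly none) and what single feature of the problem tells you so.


Best approach: no special technique — recognize the absence of structure: constant-multiple powers of τ summed plainly, no special method required.


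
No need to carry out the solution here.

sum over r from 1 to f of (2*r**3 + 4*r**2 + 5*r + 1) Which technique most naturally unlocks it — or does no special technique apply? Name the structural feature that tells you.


Method: no special technique — no cancellation, no constant ratio, no binomial weights — just polynomial terms summed directly.


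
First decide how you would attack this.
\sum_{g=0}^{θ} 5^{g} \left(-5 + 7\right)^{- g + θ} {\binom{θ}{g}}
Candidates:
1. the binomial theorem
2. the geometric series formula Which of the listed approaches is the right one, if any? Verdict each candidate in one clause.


Technique: the binomial theorem — terms weighting {\binom{θ}{g}} against matched powers of 5 and (-5 + 7) reassemble into (5 + (-5 + 7))^θ by the binomial theorem.
- the binomial theorem — yes — fits the structure here.
- the geometric series formula: dividing successive terms gives an index-dependent quantity, not a constant.


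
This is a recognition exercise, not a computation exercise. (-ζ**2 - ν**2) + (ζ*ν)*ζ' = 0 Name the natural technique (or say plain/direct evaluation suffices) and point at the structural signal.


Verdict: the homogeneous substitution — scaling ν and ζ together leaves the slope fixed — it depends only on ζ/ν, so substitute the ratio. Rearranged, this also fits the Bernoulli template directly; the homogeneous substitution reads the structure without the rearrangement.


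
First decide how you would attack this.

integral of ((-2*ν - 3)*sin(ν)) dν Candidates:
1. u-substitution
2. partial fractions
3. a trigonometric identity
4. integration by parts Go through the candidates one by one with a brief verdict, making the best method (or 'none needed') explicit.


Diagnosis: integration by parts — -2*ν - 3 dies after finitely many derivatives while sin(ν) cycles under integration — the tabular/parts setup.
- u-substitution: no subexpression of the integrand pairs with its own derivative as a factor — individual terms may offer their own substitutions, but any change of variable covering the whole integral would have to be constructed from outside the expression.
- partial fractions: there is no rational-function structure to decompose.
- a trigonometric identity — neither the even-power reduction nor the product-to-sum identity applies to this structure.
- integration by parts — yes — fits the structure here.


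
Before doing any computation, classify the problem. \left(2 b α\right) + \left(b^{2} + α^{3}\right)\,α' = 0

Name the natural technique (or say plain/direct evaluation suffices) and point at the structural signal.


Verdict: the exact-equation method — the compatibility test passes: the α-derivative of 2 b α matches the b-derivative of b^{2} + α^{3}, so integrate a potential.


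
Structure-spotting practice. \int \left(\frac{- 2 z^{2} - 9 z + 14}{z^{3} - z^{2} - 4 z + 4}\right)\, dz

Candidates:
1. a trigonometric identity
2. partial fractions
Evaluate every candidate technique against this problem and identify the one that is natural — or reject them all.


Best approach: partial fractions — the bottom factors while the top stays lower-degree — split into simple fractions and integrate piece by piece.
- a trigonometric identity — there is no trigonometric structure at all — the integrand carries no sine or cosine to rewrite.
- partial fractions: yes — fits the structure here.


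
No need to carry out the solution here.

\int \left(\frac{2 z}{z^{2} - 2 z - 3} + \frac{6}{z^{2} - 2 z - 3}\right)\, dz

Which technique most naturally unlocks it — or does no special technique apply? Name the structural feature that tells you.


Best approach: partial fractions — rational integrand, reducible denominator z^{2} - 2 z - 3: decompose first, integrate second.


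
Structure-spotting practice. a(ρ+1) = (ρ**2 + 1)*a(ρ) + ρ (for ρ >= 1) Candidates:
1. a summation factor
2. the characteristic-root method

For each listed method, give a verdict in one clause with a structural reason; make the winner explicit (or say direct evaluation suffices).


Best approach: a summation factor — one-term recursion with variable weight ρ**2 + 1 is solved by product normalization, not by root-finding.
- a summation factor: a fit — the right tool for this form.
- the characteristic-root method: the coefficients change with the index, which the root method cannot absorb.


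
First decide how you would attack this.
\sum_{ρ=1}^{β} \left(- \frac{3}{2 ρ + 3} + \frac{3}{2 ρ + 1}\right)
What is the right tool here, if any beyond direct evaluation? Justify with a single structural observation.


Method: telescoping — the summand is built as \frac{3}{2 ρ + 1} minus its own successor — adjacent terms annihilate down the line.


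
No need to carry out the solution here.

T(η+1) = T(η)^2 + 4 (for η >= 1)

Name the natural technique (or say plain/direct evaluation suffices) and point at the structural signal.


Verdict: no special technique — the recurrence is nonlinear in the sequence terms; no linear-recurrence method fits it as written — one iterates or studies it directly.


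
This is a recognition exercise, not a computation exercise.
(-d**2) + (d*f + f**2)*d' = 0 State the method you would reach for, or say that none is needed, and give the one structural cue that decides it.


Verdict: the homogeneous substitution — solved for the derivative, the right side is unchanged under scaling f and d together — it depends only on the ratio d/f, so substitute a single ratio variable. With the right rearrangement (exchanging the roles of the variables where needed), this also fits a Bernoulli template; the homogeneous substitution reads the structure directly.


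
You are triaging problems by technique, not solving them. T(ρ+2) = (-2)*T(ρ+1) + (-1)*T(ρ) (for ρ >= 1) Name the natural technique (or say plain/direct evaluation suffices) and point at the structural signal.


Method: the characteristic-root method — shift-invariance with fixed coefficients calls for exponential trials; the characteristic polynomial finds every r^ρ.


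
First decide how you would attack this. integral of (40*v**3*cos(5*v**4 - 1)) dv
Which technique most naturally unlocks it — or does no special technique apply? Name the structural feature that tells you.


Diagnosis: u-substitution — everything non-trivial happens through the inner expression 5*v**4 - 1, and its derivative accounts for the remaining factor up to a constant, so set u = 5*v**4 - 1.


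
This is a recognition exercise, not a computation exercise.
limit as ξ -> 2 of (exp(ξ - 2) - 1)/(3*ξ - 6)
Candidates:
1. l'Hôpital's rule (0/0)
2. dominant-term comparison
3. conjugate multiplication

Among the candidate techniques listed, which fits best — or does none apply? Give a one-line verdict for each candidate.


Best approach: l'Hôpital's rule (0/0) — plug in 2: top and bottom both hit zero, so differentiate each and retry. Expanding numerator and denominator to first order gives the same value — the rule automates exactly that.
- l'Hôpital's rule (0/0) — yes — fits the structure here.
- dominant-term comparison: leading-power comparison does not apply to this form.
- conjugate multiplication: there is no infinity-minus-infinity radical difference to rationalize.


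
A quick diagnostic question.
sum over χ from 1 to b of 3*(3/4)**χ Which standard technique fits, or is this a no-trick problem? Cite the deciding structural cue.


Verdict: the geometric series formula — term-over-term division gives 3/4 every time — index-free ratio, geometric sum formula applies.


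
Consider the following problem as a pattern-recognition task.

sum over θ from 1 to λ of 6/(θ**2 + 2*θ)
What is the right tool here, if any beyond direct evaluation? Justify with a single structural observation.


Method: telescoping — integer-spaced poles in 6/(θ**2 + 2*θ) are the telescoping signature in disguise.


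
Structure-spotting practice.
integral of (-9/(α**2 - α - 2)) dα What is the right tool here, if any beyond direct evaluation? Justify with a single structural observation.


Technique: partial fractions — rational integrand, reducible denominator α**2 - α - 2: decompose first, integrate second.


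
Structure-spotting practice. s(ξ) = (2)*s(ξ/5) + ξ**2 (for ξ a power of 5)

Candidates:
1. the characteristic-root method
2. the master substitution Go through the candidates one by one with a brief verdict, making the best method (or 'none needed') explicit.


Method: the master substitution — recursion at ξ/5 is multiplicative in the index; logarithmic reindexing via ξ = 5^m linearizes it.
- the characteristic-root method: a divided-index call is not the fixed-shift linear shape that characteristic roots solve.
- the master substitution — applies; the problem has the shape this method handles.


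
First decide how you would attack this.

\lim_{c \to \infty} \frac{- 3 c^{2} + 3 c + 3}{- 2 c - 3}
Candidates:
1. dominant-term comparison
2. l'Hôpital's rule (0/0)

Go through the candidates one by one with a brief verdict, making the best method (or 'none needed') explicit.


Technique: dominant-term comparison — divide through by the highest power of c; every lower-order term dies and the dominant terms decide the limit.
- dominant-term comparison — yes — fits the structure here.
- l'Hôpital's rule (0/0): no 0/0 form appears: written as one quotient, top and bottom both grow without bound, and the ratio is decided by their leading terms.


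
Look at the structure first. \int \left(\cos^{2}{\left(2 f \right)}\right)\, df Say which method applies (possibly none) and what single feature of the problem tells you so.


Technique: a trigonometric identity — the even trigonometric power \cos^{2}{\left(2 f \right)} reduces by a double-angle identity before any integration is attempted.


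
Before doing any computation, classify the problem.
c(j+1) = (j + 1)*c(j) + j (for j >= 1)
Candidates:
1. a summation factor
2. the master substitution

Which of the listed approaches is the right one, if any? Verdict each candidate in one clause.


Best approach: a summation factor — one-term recursion with variable weight j + 1 is solved by product normalization, not by root-finding.
- a summation factor: applicable, and directly so.
- the master substitution — with no divided-index recursive call, reindexing by powers of a base buys nothing.


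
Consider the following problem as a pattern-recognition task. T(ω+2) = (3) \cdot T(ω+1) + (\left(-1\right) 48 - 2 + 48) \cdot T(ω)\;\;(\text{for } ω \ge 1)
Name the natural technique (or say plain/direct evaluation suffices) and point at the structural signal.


Method: the characteristic-root method — the recurrence treats every index alike (constant coefficients, no forcing) — precisely the regime where r^ω trials close it.


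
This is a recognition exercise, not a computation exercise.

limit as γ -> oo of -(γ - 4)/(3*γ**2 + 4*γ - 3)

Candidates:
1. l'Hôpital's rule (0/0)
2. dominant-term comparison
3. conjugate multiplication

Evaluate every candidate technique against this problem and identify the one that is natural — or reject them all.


Verdict: dominant-term comparison — as γ grows, only the highest-degree terms matter — compare leading terms and read the limit off.
- l'Hôpital's rule (0/0): as a single quotient the expression runs to ∞/∞ at the limit point — an at-infinity form of the rule would apply, though the leading-growth comparison is the direct reading.
- dominant-term comparison — yes, a natural case for it.
- conjugate multiplication — there is no infinity-minus-infinity radical difference to rationalize.


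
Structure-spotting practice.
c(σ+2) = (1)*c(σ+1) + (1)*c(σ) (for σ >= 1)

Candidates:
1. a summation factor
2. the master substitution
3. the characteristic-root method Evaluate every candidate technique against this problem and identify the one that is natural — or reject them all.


Verdict: the characteristic-root method — this is the constant-coefficient homogeneous case — the whole solution in σ reduces to a polynomial's roots.
- a summation factor: the recurrence reaches back more than one step, outside the first-order family a summation factor normalizes.
- the master substitution — the recursion shifts the index rather than dividing it.
- the characteristic-root method: applicable, and directly so.


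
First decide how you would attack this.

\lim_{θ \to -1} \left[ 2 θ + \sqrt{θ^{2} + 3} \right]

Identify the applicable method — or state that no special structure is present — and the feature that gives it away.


Best approach: no special technique — no denominator vanishes and nothing blows up at -1: direct substitution is the whole computation.


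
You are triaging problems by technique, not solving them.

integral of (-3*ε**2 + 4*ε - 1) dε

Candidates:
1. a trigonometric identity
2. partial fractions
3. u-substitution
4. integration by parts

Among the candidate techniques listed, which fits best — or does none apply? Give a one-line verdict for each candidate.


Verdict: no special technique — nothing composite, nothing rational, nothing trigonometric — each constant-multiple power of ε integrates by the power rule alone.
- a trigonometric identity — there is no trigonometric structure at all — the integrand carries no sine or cosine to rewrite.
- partial fractions — there is no rational-function structure to decompose.
- u-substitution — any workable substitution here is cosmetic — the integrand is already in directly integrable form.
- integration by parts: parts would only shuffle a directly integrable integrand.


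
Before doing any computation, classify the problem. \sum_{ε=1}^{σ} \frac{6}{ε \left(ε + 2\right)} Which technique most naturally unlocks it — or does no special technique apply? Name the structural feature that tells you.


Diagnosis: telescoping — \frac{6}{ε \left(ε + 2\right)} is a collapsed telescope: expand it into simple fractions to see the cancellation.


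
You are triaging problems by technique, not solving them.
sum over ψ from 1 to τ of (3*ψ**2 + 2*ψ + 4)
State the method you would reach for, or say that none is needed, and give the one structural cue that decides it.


Technique: no special technique — the summand is a plain polynomial in ψ (expanding first if it arrives factored); standard power-sum formulas evaluate it term by term.


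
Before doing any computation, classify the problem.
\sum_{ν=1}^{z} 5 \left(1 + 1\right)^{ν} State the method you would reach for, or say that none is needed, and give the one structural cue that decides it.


Verdict: the geometric series formula — consecutive terms stand in a fixed index-free ratio — the geometric sum formula closes it.


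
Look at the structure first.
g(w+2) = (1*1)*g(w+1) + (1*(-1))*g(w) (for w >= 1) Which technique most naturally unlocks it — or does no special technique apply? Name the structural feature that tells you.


Verdict: the characteristic-root method — this is the constant-coefficient homogeneous case — the whole solution in w reduces to a polynomial's roots.


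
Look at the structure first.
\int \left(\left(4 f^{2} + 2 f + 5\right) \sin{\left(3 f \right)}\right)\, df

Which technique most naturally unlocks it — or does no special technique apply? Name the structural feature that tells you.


Method: integration by parts — 4 f^{2} + 2 f + 5 dies after finitely many derivatives while \sin{\left(3 f \right)} cycles under integration — the tabular/parts setup.


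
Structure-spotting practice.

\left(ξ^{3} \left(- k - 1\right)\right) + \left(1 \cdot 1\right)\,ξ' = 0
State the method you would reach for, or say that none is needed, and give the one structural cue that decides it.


Method: separation of variables — one side of the product carries the independent variable, the other the unknown — the textbook separation shape.


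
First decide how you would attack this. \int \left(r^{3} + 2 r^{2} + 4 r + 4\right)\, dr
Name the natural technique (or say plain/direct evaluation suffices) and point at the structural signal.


Verdict: no special technique — every term is a constant multiple of a power of r; term-wise power-rule integration needs no preliminary transformation.


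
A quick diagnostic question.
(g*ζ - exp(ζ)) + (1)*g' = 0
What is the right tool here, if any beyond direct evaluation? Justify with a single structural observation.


Technique: a linear integrating factor — arrange it as g' + ζ·g = (the forcing term) and the integrating factor does the rest.


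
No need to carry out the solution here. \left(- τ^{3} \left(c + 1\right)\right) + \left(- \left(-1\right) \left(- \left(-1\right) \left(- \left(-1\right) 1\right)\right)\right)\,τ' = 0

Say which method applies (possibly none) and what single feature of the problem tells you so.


Method: separation of variables — the slope splits multiplicatively: c + 1 carrying all c-dependence times τ^{3} carrying all τ-dependence — separate and integrate.


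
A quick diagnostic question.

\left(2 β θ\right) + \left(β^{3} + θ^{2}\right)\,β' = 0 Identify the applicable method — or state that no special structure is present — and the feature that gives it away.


Verdict: the exact-equation method — checking ∂/∂β of 2 β θ against ∂/∂θ of β^{3} + θ^{2}: they match — the equation is exact as it stands.


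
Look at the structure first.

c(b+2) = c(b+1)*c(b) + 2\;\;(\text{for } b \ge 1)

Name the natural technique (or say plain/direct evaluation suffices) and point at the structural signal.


Verdict: no special technique — the update rule curves (it is not linear in the unknown sequence), so no superposition-based closed form attaches — iterate or study it directly.


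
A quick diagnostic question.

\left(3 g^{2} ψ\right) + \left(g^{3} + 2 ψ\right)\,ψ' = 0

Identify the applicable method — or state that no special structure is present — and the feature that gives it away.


Method: the exact-equation method — this form is already the differential of something: the matching mixed partials of 3 g^{2} ψ and g^{3} + 2 ψ prove it.


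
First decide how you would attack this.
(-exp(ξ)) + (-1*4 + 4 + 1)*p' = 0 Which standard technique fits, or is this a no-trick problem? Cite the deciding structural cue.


Technique: no special technique — the slope is a pure function of ξ; integrate both sides and be done.


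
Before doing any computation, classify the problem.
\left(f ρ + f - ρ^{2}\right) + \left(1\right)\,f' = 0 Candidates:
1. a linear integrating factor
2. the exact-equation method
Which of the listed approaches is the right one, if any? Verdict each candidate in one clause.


Method: a linear integrating factor — linear in the unknown with genuine forcing: multiply through by the exponential of the integrated coefficient and the left side closes into one derivative.
- a linear integrating factor — applicable, and directly so.
- the exact-equation method — exactness fails on the nose — the mixed partials do not match.


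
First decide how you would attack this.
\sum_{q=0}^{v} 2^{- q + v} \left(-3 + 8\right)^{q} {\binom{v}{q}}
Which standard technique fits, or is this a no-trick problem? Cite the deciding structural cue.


Diagnosis: the binomial theorem — the summand is term q of a binomial expansion in (-3 + 8) and 2; the whole sum is a single power.


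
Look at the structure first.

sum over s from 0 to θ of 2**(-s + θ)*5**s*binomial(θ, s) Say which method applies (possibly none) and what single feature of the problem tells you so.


Verdict: the binomial theorem — the summand is term s of a binomial expansion in 5 and 2; the whole sum is a single power.


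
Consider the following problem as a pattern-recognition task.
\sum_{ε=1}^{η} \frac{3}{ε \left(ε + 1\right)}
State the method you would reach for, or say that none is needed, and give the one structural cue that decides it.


Technique: telescoping — after splitting \frac{3}{ε \left(ε + 1\right)} into partial fractions, the pieces are shifted copies of one function and cancel telescopically.


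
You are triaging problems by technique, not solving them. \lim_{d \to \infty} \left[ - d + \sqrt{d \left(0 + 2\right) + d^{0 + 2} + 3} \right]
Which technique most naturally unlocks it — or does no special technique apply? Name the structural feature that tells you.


Method: conjugate multiplication — the ∞ − ∞ radical form is the exact trigger for the conjugate maneuver.
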